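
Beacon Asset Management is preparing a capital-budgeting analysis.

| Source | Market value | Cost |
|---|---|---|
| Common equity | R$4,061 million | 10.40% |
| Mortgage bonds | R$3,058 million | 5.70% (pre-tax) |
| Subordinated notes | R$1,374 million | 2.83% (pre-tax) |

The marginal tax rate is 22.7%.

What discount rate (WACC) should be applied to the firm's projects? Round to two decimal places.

Total capital V = 4061 + 3058 + 1374 = 8493.
Equity: weight = 4061/8493 = 0.4782; cost = 10.4%.
Mortgage bonds: weight = 3058/8493 = 0.3601; after-tax cost = 5.7% × (1 − 22.7%) = 4.4061%.
Subordinated notes: weight = 1374/8493 = 0.1618; after-tax cost = 2.83% × (1 − 22.7%) = 2.1876%.
WACC = 0.4782 × 10.4000% + 0.3601 × 4.4061% + 0.1618 × 2.1876% = 6.9132%.

6.91%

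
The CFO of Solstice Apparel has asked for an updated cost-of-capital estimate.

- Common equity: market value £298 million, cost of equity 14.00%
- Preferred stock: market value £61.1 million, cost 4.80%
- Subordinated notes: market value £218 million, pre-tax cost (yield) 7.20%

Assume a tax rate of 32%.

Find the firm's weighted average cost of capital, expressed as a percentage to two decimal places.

Total capital V = 298 + 61.1 + 218 = 577.1.
Equity: weight = 298/577.1 = 0.5164; cost = 14%.
Preferred: weight = 61.1/577.1 = 0.1059; cost = 4.8%.
Subordinated notes: weight = 218/577.1 = 0.3778; after-tax cost = 7.2% × (1 − 32%) = 4.8960%.
WACC = 0.5164 × 14.0000% + 0.1059 × 4.8000% + 0.3778 × 4.8960% = 9.5869%.

9.59%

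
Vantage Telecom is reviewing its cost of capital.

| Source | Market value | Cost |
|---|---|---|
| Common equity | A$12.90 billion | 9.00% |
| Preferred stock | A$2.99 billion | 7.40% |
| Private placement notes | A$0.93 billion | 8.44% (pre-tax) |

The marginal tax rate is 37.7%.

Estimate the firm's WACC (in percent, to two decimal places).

8.51%

Total capital V = 12.9 + 2.99 + 0.93 = 16.82.
Equity: weight = 12.9/16.82 = 0.7669; cost = 9%.
Preferred: weight = 2.99/16.82 = 0.1778; cost = 7.4%.
Private placement notes: weight = 0.93/16.82 = 0.0553; after-tax cost = 8.44% × (1 − 37.7%) = 5.2581%.
WACC = 0.7669 × 9.0000% + 0.1778 × 7.4000% + 0.0553 × 5.2581% = 8.5087%.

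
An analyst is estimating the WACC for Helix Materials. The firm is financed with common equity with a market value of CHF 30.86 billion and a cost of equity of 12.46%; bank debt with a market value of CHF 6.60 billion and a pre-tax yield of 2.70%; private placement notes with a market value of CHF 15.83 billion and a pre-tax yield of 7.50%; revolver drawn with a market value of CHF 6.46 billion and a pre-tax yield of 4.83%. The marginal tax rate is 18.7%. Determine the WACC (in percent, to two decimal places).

Total capital V = 30.86 + 6.6 + 15.83 + 6.46 = 59.75.
Equity: weight = 30.86/59.75 = 0.5165; cost = 12.46%.
Bank debt: weight = 6.6/59.75 = 0.1105; after-tax cost = 2.7% × (1 − 18.7%) = 2.1951%.
Private placement notes: weight = 15.83/59.75 = 0.2649; after-tax cost = 7.5% × (1 − 18.7%) = 6.0975%.
Revolver drawn: weight = 6.46/59.75 = 0.1081; after-tax cost = 4.83% × (1 − 18.7%) = 3.9268%.
WACC = 0.5165 × 12.4600% + 0.1105 × 2.1951% + 0.2649 × 6.0975% + 0.1081 × 3.9268% = 8.7179%.

8.72%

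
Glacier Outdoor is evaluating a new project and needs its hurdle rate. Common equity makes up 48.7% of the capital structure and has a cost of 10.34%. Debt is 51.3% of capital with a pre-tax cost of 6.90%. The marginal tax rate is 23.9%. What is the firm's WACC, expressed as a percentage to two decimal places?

After-tax cost of debt = 6.9% × (1 − 23.9%) = 5.2509%.
WACC = 0.487 × 10.3400% + 0.513 × 5.2509% = 7.7293%.

7.73%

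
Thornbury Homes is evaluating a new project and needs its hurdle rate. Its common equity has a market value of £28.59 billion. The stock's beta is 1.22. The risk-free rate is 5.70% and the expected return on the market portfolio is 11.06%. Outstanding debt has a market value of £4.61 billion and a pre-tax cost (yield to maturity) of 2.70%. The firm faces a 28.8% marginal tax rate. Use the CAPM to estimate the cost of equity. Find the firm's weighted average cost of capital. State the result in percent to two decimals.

Market risk premium = 11.06% − 5.7% = 5.36%.
Cost of equity via CAPM: Re = 5.7% + 1.22 × 5.36% = 12.2392%.
Total capital V = 28.59 + 4.61 = 33.2.
Equity: weight = 28.59/33.2 = 0.8611; cost = 12.2392%.
Debt: weight = 4.61/33.2 = 0.1389; after-tax cost = 2.7% × (1 − 28.8%) = 1.9224%.
WACC = 0.8611 × 12.2392% + 0.1389 × 1.9224% = 10.8067%.

10.81%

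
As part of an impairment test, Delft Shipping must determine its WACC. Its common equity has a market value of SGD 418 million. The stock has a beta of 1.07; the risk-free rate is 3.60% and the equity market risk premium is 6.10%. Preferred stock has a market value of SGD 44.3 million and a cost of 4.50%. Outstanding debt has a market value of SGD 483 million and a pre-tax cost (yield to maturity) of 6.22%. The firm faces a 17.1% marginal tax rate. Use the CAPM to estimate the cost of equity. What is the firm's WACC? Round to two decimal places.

Cost of equity via CAPM: Re = 3.6% + 1.07 × 6.1% = 10.1270%.
Total capital V = 418 + 44.3 + 483 = 945.3.
Equity: weight = 418/945.3 = 0.4422; cost = 10.127%.
Preferred: weight = 44.3/945.3 = 0.0469; cost = 4.5%.
Debt: weight = 483/945.3 = 0.5109; after-tax cost = 6.22% × (1 − 17.1%) = 5.1564%.
WACC = 0.4422 × 10.1270% + 0.0469 × 4.5000% + 0.5109 × 5.1564% = 7.3236%.

7.32%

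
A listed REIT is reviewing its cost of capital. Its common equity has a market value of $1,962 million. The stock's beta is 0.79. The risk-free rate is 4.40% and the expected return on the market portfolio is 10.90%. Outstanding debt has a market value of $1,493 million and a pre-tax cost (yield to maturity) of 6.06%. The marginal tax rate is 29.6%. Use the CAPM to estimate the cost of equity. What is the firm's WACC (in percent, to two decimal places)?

Market risk premium = 10.9% − 4.4% = 6.5%.
Cost of equity via CAPM: Re = 4.4% + 0.79 × 6.5% = 9.5350%.
Total capital V = 1962 + 1493 = 3455.
Equity: weight = 1962/3455 = 0.5679; cost = 9.535%.
Debt: weight = 1493/3455 = 0.4321; after-tax cost = 6.06% × (1 − 29.6%) = 4.2662%.
WACC = 0.5679 × 9.5350% + 0.4321 × 4.2662% = 7.2582%.

7.26%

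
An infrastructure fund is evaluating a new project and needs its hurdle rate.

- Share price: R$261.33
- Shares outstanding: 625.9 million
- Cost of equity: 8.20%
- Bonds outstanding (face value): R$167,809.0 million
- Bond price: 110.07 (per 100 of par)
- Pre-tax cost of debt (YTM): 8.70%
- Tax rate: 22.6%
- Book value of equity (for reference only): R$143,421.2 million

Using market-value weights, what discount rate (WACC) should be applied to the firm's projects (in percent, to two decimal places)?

Market value of equity E = 261.33 × 625.9m = 163566.447m. Market value of debt D = 167809m × 110.07/100 = 184707.3663m.
Total capital V = 163566.447 + 184707.3663 = 348273.8133.
Equity: weight = 163566.447/348273.8133 = 0.4696; cost = 8.2%.
Bonds outstanding: weight = 184707.3663/348273.8133 = 0.5304; after-tax cost = 8.7% × (1 − 22.6%) = 6.7338%.
WACC = 0.4696 × 8.2000% + 0.5304 × 6.7338% = 7.4224%.

7.42%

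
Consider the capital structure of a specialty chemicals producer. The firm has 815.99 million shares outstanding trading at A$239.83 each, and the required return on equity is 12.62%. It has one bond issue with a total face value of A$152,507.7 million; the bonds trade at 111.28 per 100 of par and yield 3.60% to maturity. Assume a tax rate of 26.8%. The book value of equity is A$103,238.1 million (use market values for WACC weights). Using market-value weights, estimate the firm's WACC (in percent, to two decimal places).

7.98%

Market value of equity E = 239.83 × 815.99m = 195698.8817m. Market value of debt D = 152507.7m × 111.28/100 = 169710.56856m.
Total capital V = 195698.8817 + 169710.56856 = 365409.45026.
Equity: weight = 195698.8817/365409.45026 = 0.5356; cost = 12.62%.
Bonds outstanding: weight = 169710.56856/365409.45026 = 0.4644; after-tax cost = 3.6% × (1 − 26.8%) = 2.6352%.
WACC = 0.5356 × 12.6200% + 0.4644 × 2.6352% = 7.9827%.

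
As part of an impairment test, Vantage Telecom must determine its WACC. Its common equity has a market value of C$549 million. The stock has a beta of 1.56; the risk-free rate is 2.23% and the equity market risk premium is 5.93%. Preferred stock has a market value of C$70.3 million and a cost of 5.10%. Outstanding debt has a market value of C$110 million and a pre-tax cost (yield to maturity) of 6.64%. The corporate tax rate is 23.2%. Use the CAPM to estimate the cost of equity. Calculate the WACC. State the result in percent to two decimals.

Cost of equity via CAPM: Re = 2.23% + 1.56 × 5.93% = 11.4808%.
Total capital V = 549 + 70.3 + 110 = 729.3.
Equity: weight = 549/729.3 = 0.7528; cost = 11.4808%.
Preferred: weight = 70.3/729.3 = 0.0964; cost = 5.1%.
Debt: weight = 110/729.3 = 0.1508; after-tax cost = 6.64% × (1 − 23.2%) = 5.0995%.
WACC = 0.7528 × 11.4808% + 0.0964 × 5.1000% + 0.1508 × 5.0995% = 9.9032%.

9.90%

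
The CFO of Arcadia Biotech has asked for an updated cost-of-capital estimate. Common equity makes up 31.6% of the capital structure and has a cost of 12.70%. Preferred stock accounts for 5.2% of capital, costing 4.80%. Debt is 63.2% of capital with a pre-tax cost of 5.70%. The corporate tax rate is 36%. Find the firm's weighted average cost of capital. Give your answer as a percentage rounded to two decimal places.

6.57%

After-tax cost of debt = 5.7% × (1 − 36%) = 3.6480%.
WACC = 0.316 × 12.7000% + 0.052 × 4.8000% + 0.632 × 3.6480% = 6.5683%.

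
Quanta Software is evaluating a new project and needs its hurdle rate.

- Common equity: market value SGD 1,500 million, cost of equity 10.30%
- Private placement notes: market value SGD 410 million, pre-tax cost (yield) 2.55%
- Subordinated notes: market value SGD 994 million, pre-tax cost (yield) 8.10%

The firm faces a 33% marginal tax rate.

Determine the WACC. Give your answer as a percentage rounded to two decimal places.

Total capital V = 1500 + 410 + 994 = 2904.
Equity: weight = 1500/2904 = 0.5165; cost = 10.3%.
Private placement notes: weight = 410/2904 = 0.1412; after-tax cost = 2.55% × (1 − 33%) = 1.7085%.
Subordinated notes: weight = 994/2904 = 0.3423; after-tax cost = 8.1% × (1 − 33%) = 5.4270%.
WACC = 0.5165 × 10.3000% + 0.1412 × 1.7085% + 0.3423 × 5.4270% = 7.4191%.

7.42%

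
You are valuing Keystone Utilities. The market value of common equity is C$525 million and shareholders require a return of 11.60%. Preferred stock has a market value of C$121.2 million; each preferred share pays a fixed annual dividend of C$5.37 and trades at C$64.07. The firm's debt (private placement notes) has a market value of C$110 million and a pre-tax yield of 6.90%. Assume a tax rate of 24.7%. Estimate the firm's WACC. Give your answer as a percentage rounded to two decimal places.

Cost of preferred: Rp = 5.37 / 64.07 = 8.3815%.
Total capital V = 525 + 121.2 + 110 = 756.2.
Equity: weight = 525/756.2 = 0.6943; cost = 11.6%.
Preferred: weight = 121.2/756.2 = 0.1603; cost = 8.3815%.
Private placement notes: weight = 110/756.2 = 0.1455; after-tax cost = 6.9% × (1 − 24.7%) = 5.1957%.
WACC = 0.6943 × 11.6000% + 0.1603 × 8.3815% + 0.1455 × 5.1957% = 10.1526%.

10.15%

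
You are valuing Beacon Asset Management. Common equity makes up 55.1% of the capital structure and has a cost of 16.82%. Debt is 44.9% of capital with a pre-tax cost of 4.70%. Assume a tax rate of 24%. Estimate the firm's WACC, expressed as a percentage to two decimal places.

After-tax cost of debt = 4.7% × (1 − 24%) = 3.5720%.
WACC = 0.551 × 16.8200% + 0.449 × 3.5720% = 10.8716%.

10.87%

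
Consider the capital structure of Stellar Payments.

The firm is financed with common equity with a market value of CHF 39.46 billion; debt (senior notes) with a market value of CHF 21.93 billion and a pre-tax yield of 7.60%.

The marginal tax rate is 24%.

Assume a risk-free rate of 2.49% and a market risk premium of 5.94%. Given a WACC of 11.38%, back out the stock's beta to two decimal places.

Total capital V = 39.46 + 21.93 = 61.39.
Equity weight = 39.46/61.39 = 0.6428.
Senior notes weight = 21.93/61.39 = 0.3572.
Debt contribution = 0.3572 × 7.6% × (1 − 24%) = 2.0633%.
Required equity contribution = 11.38% − 2.0633% = 9.3167%  ⇒  Re = 14.4944%.
CAPM: 14.4944% = 2.49% + β × 5.94%  ⇒  β = 2.0209.

2.02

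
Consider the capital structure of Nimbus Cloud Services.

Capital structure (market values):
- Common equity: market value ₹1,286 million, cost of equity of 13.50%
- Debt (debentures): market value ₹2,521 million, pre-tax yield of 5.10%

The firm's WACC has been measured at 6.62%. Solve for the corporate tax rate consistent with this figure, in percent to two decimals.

39.01%

Total capital V = 1286 + 2521 = 3807.
Equity weight = 1286/3807 = 0.3378.
Debentures weight = 2521/3807 = 0.6622.
Equity contribution = 0.3378 × 13.5% = 4.5603%.
Debt contribution must be 6.62% − 4.5603% = 2.0597%.
0.6622 × 5.1% × (1 − T) = 2.0597%  ⇒  (1 − T) = 0.6099.
T = 39.0116%.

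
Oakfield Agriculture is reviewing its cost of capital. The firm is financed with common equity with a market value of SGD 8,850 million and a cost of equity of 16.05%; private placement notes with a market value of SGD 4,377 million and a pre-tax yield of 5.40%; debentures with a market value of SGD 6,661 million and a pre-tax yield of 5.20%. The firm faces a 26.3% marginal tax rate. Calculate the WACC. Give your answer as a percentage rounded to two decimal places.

Total capital V = 8850 + 4377 + 6661 = 19888.
Equity: weight = 8850/19888 = 0.4450; cost = 16.05%.
Private placement notes: weight = 4377/19888 = 0.2201; after-tax cost = 5.4% × (1 − 26.3%) = 3.9798%.
Debentures: weight = 6661/19888 = 0.3349; after-tax cost = 5.2% × (1 − 26.3%) = 3.8324%.
WACC = 0.4450 × 16.0500% + 0.2201 × 3.9798% + 0.3349 × 3.8324% = 9.3016%.

9.30%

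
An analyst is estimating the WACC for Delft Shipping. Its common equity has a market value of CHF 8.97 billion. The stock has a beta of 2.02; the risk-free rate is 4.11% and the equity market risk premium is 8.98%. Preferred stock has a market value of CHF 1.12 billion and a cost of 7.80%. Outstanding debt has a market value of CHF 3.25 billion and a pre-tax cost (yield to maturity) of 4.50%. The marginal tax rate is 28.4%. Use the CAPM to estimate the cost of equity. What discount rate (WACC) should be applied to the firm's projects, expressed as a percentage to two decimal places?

Cost of equity via CAPM: Re = 4.11% + 2.02 × 8.98% = 22.2496%.
Total capital V = 8.97 + 1.12 + 3.25 = 13.34.
Equity: weight = 8.97/13.34 = 0.6724; cost = 22.2496%.
Preferred: weight = 1.12/13.34 = 0.0840; cost = 7.8%.
Debt: weight = 3.25/13.34 = 0.2436; after-tax cost = 4.5% × (1 − 28.4%) = 3.2220%.
WACC = 0.6724 × 22.2496% + 0.0840 × 7.8000% + 0.2436 × 3.2220% = 16.4008%.

16.40%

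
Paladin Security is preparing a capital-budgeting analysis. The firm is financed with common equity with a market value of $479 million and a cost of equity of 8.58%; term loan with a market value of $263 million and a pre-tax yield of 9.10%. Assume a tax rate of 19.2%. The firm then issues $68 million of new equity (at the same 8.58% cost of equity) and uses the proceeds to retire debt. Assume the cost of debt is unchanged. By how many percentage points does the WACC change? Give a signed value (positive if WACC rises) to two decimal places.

Current WACC:
Total capital V = 479 + 263 = 742.
Equity: weight = 479/742 = 0.6456; cost = 8.58%.
Term loan: weight = 263/742 = 0.3544; after-tax cost = 9.1% × (1 − 19.2%) = 7.3528%.
WACC = 0.6456 × 8.5800% + 0.3544 × 7.3528% = 8.1450%.
After the change:
Total capital V = 547 + 195 = 742.
Equity: weight = 547/742 = 0.7372; cost = 8.58%.
Term loan: weight = 195/742 = 0.2628; after-tax cost = 9.1% × (1 − 19.2%) = 7.3528%.
WACC = 0.7372 × 8.5800% + 0.2628 × 7.3528% = 8.2575%.
Change in WACC = 8.2575% − 8.1450% = 0.1125 pp.

+0.11 pp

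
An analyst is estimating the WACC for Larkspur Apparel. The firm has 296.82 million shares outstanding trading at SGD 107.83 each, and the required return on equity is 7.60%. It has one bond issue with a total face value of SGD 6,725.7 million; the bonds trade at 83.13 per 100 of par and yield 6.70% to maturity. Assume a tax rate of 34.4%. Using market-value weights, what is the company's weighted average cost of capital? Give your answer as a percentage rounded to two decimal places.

7.12%

Market value of equity E = 107.83 × 296.82m = 32006.1006m. Market value of debt D = 6725.7m × 83.13/100 = 5591.07441m.
Total capital V = 32006.1006 + 5591.07441 = 37597.17501.
Equity: weight = 32006.1006/37597.17501 = 0.8513; cost = 7.6%.
Bonds outstanding: weight = 5591.07441/37597.17501 = 0.1487; after-tax cost = 6.7% × (1 − 34.4%) = 4.3952%.
WACC = 0.8513 × 7.6000% + 0.1487 × 4.3952% = 7.1234%.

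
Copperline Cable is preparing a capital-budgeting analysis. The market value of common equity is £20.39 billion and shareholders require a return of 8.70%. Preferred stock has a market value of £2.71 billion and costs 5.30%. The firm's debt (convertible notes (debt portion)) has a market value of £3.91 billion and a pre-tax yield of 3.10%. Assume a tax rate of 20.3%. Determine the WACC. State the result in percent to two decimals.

7.46%

Total capital V = 20.39 + 2.71 + 3.91 = 27.01.
Equity: weight = 20.39/27.01 = 0.7549; cost = 8.7%.
Preferred: weight = 2.71/27.01 = 0.1003; cost = 5.3%.
Convertible notes (debt portion): weight = 3.91/27.01 = 0.1448; after-tax cost = 3.1% × (1 − 20.3%) = 2.4707%.
WACC = 0.7549 × 8.7000% + 0.1003 × 5.3000% + 0.1448 × 2.4707% = 7.4571%.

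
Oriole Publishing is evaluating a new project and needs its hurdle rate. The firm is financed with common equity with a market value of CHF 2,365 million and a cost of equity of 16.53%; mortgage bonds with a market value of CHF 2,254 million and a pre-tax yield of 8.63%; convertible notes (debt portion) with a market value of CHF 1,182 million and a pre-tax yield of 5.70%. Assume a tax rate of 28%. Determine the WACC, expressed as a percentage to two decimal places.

Total capital V = 2365 + 2254 + 1182 = 5801.
Equity: weight = 2365/5801 = 0.4077; cost = 16.53%.
Mortgage bonds: weight = 2254/5801 = 0.3886; after-tax cost = 8.63% × (1 − 28%) = 6.2136%.
Convertible notes (debt portion): weight = 1182/5801 = 0.2038; after-tax cost = 5.7% × (1 − 28%) = 4.1040%.
WACC = 0.4077 × 16.5300% + 0.3886 × 6.2136% + 0.2038 × 4.1040% = 9.9896%.

9.99%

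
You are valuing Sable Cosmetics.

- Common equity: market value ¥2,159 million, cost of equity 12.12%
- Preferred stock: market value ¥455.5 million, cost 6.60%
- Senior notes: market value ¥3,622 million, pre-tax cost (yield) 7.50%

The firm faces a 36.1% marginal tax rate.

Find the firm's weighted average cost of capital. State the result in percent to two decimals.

Total capital V = 2159 + 455.5 + 3622 = 6236.5.
Equity: weight = 2159/6236.5 = 0.3462; cost = 12.12%.
Preferred: weight = 455.5/6236.5 = 0.0730; cost = 6.6%.
Senior notes: weight = 3622/6236.5 = 0.5808; after-tax cost = 7.5% × (1 − 36.1%) = 4.7925%.
WACC = 0.3462 × 12.1200% + 0.0730 × 6.6000% + 0.5808 × 4.7925% = 7.4612%.

7.46%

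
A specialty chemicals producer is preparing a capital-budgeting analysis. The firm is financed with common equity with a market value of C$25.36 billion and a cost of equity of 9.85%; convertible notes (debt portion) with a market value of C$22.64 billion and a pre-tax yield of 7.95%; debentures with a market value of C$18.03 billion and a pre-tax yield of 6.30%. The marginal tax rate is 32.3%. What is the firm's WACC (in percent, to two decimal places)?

6.79%

Total capital V = 25.36 + 22.64 + 18.03 = 66.03.
Equity: weight = 25.36/66.03 = 0.3841; cost = 9.85%.
Convertible notes (debt portion): weight = 22.64/66.03 = 0.3429; after-tax cost = 7.95% × (1 − 32.3%) = 5.3822%.
Debentures: weight = 18.03/66.03 = 0.2731; after-tax cost = 6.3% × (1 − 32.3%) = 4.2651%.
WACC = 0.3841 × 9.8500% + 0.3429 × 5.3822% + 0.2731 × 4.2651% = 6.7931%.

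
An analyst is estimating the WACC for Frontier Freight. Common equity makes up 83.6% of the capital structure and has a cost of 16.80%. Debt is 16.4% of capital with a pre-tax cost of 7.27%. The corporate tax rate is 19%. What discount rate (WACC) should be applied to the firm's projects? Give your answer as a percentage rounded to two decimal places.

15.01%

After-tax cost of debt = 7.27% × (1 − 19%) = 5.8887%.
WACC = 0.836 × 16.8000% + 0.164 × 5.8887% = 15.0105%.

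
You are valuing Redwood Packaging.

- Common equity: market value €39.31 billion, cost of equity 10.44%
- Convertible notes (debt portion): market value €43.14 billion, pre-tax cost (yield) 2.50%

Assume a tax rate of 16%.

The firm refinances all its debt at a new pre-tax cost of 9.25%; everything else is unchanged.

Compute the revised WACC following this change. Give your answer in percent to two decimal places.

9.04%

After the change:
Total capital V = 39.31 + 43.14 = 82.45.
Equity: weight = 39.31/82.45 = 0.4768; cost = 10.44%.
Convertible notes (debt portion): weight = 43.14/82.45 = 0.5232; after-tax cost = 9.25% × (1 − 16%) = 7.7700%.
WACC = 0.4768 × 10.4400% + 0.5232 × 7.7700% = 9.0430%.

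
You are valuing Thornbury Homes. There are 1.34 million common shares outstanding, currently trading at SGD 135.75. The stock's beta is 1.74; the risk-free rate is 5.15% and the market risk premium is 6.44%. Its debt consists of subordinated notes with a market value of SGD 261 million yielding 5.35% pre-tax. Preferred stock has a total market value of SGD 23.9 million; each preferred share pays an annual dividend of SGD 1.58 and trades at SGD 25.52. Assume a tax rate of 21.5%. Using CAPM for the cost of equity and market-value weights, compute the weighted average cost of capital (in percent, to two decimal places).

Cost of equity via CAPM: Re = 5.15% + 1.74 × 6.44% = 16.3556%.
Cost of preferred: Rp = 1.58 / 25.52 = 6.1912%.
Market value of equity E = 135.75 × 1.34m = 181.905m.
Total capital V = 181.905 + 23.9 + 261 = 466.805.
Equity: weight = 181.905/466.805 = 0.3897; cost = 16.3556%.
Preferred: weight = 23.9/466.805 = 0.0512; cost = 6.1912%.
Subordinated notes: weight = 261/466.805 = 0.5591; after-tax cost = 5.35% × (1 − 21.5%) = 4.1997%.
WACC = 0.3897 × 16.3556% + 0.0512 × 6.1912% + 0.5591 × 4.1997% = 9.0386%.

9.04%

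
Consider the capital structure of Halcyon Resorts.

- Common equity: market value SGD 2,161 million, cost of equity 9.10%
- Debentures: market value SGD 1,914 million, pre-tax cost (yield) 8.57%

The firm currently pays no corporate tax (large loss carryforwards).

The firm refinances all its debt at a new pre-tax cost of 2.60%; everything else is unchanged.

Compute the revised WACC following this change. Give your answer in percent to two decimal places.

6.05%

After the change:
Total capital V = 2161 + 1914 = 4075.
Equity: weight = 2161/4075 = 0.5303; cost = 9.1%.
Debentures: weight = 1914/4075 = 0.4697; after-tax cost = 2.6% × (1 − 0%) = 2.6000%.
WACC = 0.5303 × 9.1000% + 0.4697 × 2.6000% = 6.0470%.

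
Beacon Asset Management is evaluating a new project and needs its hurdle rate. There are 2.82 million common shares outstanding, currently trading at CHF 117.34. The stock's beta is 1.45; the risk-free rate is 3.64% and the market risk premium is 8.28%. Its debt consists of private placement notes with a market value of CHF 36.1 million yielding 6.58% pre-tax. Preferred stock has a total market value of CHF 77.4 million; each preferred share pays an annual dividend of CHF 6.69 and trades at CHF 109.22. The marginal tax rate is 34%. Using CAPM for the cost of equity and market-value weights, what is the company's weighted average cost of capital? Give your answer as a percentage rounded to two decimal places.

13.07%

Cost of equity via CAPM: Re = 3.64% + 1.45 × 8.28% = 15.6460%.
Cost of preferred: Rp = 6.69 / 109.22 = 6.1253%.
Market value of equity E = 117.34 × 2.82m = 330.8988m.
Total capital V = 330.8988 + 77.4 + 36.1 = 444.3988.
Equity: weight = 330.8988/444.3988 = 0.7446; cost = 15.646%.
Preferred: weight = 77.4/444.3988 = 0.1742; cost = 6.1253%.
Private placement notes: weight = 36.1/444.3988 = 0.0812; after-tax cost = 6.58% × (1 − 34%) = 4.3428%.
WACC = 0.7446 × 15.6460% + 0.1742 × 6.1253% + 0.0812 × 4.3428% = 13.0696%.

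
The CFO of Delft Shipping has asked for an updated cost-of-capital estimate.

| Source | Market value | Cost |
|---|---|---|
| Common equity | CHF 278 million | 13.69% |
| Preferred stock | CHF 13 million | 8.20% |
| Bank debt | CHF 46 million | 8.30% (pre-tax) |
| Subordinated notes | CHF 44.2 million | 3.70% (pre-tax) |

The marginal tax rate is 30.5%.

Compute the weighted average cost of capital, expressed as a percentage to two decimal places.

Total capital V = 278 + 13 + 46 + 44.2 = 381.2.
Equity: weight = 278/381.2 = 0.7293; cost = 13.69%.
Preferred: weight = 13/381.2 = 0.0341; cost = 8.2%.
Bank debt: weight = 46/381.2 = 0.1207; after-tax cost = 8.3% × (1 − 30.5%) = 5.7685%.
Subordinated notes: weight = 44.2/381.2 = 0.1159; after-tax cost = 3.7% × (1 − 30.5%) = 2.5715%.
WACC = 0.7293 × 13.6900% + 0.0341 × 8.2000% + 0.1207 × 5.7685% + 0.1159 × 2.5715% = 11.2577%.

11.26%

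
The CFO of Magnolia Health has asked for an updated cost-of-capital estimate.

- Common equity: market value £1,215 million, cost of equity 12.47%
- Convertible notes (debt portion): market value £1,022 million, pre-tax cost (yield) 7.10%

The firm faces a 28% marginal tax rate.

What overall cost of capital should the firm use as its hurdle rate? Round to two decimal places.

Total capital V = 1215 + 1022 = 2237.
Equity: weight = 1215/2237 = 0.5431; cost = 12.47%.
Convertible notes (debt portion): weight = 1022/2237 = 0.4569; after-tax cost = 7.1% × (1 − 28%) = 5.1120%.
WACC = 0.5431 × 12.4700% + 0.4569 × 5.1120% = 9.1084%.

9.11%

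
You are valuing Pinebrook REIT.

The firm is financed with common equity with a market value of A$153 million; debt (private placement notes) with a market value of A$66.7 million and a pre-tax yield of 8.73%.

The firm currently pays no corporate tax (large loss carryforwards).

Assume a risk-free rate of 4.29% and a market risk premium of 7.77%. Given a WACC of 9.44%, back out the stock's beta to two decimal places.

Total capital V = 153 + 66.7 = 219.7.
Equity weight = 153/219.7 = 0.6964.
Private placement notes weight = 66.7/219.7 = 0.3036.
Debt contribution = 0.3036 × 8.73% × (1 − 0%) = 2.6504%.
Required equity contribution = 9.44% − 2.6504% = 6.7896%  ⇒  Re = 9.7495%.
CAPM: 9.7495% = 4.29% + β × 7.77%  ⇒  β = 0.7026.

0.70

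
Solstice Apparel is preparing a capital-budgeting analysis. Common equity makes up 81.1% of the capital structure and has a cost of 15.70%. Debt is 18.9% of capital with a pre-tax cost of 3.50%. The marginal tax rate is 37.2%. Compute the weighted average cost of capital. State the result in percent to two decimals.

13.15%

After-tax cost of debt = 3.5% × (1 − 37.2%) = 2.1980%.
WACC = 0.811 × 15.7000% + 0.189 × 2.1980% = 13.1481%.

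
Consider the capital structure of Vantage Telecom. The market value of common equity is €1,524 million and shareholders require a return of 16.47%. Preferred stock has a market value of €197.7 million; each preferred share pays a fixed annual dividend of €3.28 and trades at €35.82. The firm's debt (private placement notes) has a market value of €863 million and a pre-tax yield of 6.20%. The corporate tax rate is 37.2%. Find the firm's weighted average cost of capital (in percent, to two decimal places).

Cost of preferred: Rp = 3.28 / 35.82 = 9.1569%.
Total capital V = 1524 + 197.7 + 863 = 2584.7.
Equity: weight = 1524/2584.7 = 0.5896; cost = 16.47%.
Preferred: weight = 197.7/2584.7 = 0.0765; cost = 9.1569%.
Private placement notes: weight = 863/2584.7 = 0.3339; after-tax cost = 6.2% × (1 − 37.2%) = 3.8936%.
WACC = 0.5896 × 16.4700% + 0.0765 × 9.1569% + 0.3339 × 3.8936% = 11.7115%.

11.71%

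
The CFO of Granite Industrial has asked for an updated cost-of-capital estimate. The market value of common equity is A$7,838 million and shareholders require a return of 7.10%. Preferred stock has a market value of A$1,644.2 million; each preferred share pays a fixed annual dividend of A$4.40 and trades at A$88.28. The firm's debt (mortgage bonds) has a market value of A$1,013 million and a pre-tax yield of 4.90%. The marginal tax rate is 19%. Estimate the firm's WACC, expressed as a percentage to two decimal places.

6.47%

Cost of preferred: Rp = 4.4 / 88.28 = 4.9841%.
Total capital V = 7838 + 1644.2 + 1013 = 10495.2.
Equity: weight = 7838/10495.2 = 0.7468; cost = 7.1%.
Preferred: weight = 1644.2/10495.2 = 0.1567; cost = 4.9841%.
Mortgage bonds: weight = 1013/10495.2 = 0.0965; after-tax cost = 4.9% × (1 − 19%) = 3.9690%.
WACC = 0.7468 × 7.1000% + 0.1567 × 4.9841% + 0.0965 × 3.9690% = 6.4663%.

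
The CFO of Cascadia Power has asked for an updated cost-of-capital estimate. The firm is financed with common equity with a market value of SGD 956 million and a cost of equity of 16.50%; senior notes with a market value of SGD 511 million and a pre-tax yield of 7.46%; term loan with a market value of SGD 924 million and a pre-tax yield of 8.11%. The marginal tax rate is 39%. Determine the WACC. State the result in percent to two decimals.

Total capital V = 956 + 511 + 924 = 2391.
Equity: weight = 956/2391 = 0.3998; cost = 16.5%.
Senior notes: weight = 511/2391 = 0.2137; after-tax cost = 7.46% × (1 − 39%) = 4.5506%.
Term loan: weight = 924/2391 = 0.3864; after-tax cost = 8.11% × (1 − 39%) = 4.9471%.
WACC = 0.3998 × 16.5000% + 0.2137 × 4.5506% + 0.3864 × 4.9471% = 9.4816%.

9.48%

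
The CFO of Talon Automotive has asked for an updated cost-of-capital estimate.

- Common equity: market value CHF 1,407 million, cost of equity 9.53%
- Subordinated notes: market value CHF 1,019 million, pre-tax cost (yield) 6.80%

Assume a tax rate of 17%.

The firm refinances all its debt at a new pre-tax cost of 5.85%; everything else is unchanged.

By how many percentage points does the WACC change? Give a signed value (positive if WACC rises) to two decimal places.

-0.33 pp

Current WACC:
Total capital V = 1407 + 1019 = 2426.
Equity: weight = 1407/2426 = 0.5800; cost = 9.53%.
Subordinated notes: weight = 1019/2426 = 0.4200; after-tax cost = 6.8% × (1 − 17%) = 5.6440%.
WACC = 0.5800 × 9.5300% + 0.4200 × 5.6440% = 7.8978%.
After the change:
Total capital V = 1407 + 1019 = 2426.
Equity: weight = 1407/2426 = 0.5800; cost = 9.53%.
Subordinated notes: weight = 1019/2426 = 0.4200; after-tax cost = 5.85% × (1 − 17%) = 4.8555%.
WACC = 0.5800 × 9.5300% + 0.4200 × 4.8555% = 7.5666%.
Change in WACC = 7.5666% − 7.8978% = -0.3312 pp.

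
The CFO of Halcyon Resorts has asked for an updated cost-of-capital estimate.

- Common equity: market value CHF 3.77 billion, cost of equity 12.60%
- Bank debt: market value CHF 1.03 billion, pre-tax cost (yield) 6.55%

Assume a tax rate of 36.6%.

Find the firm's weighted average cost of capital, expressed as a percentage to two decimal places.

10.79%

Total capital V = 3.77 + 1.03 = 4.8.
Equity: weight = 3.77/4.8 = 0.7854; cost = 12.6%.
Bank debt: weight = 1.03/4.8 = 0.2146; after-tax cost = 6.55% × (1 − 36.6%) = 4.1527%.
WACC = 0.7854 × 12.6000% + 0.2146 × 4.1527% = 10.7874%.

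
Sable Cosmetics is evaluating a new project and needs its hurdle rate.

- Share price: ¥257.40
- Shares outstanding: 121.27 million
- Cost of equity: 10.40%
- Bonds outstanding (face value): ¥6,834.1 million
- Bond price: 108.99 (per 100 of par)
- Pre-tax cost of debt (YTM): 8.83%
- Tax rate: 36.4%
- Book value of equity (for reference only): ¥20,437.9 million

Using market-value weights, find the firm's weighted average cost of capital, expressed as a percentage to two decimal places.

Market value of equity E = 257.4 × 121.27m = 31214.898m. Market value of debt D = 6834.1m × 108.99/100 = 7448.48559m.
Total capital V = 31214.898 + 7448.48559 = 38663.38359.
Equity: weight = 31214.898/38663.38359 = 0.8074; cost = 10.4%.
Bonds outstanding: weight = 7448.48559/38663.38359 = 0.1926; after-tax cost = 8.83% × (1 − 36.4%) = 5.6159%.
WACC = 0.8074 × 10.4000% + 0.1926 × 5.6159% = 9.4783%.

9.48%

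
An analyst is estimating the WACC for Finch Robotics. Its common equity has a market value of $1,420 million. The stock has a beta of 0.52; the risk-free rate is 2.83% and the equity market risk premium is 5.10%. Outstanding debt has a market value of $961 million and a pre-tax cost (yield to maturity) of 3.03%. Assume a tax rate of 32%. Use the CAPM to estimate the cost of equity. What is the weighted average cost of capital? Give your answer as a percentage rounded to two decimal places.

4.10%

Cost of equity via CAPM: Re = 2.83% + 0.52 × 5.1% = 5.4820%.
Total capital V = 1420 + 961 = 2381.
Equity: weight = 1420/2381 = 0.5964; cost = 5.482%.
Debt: weight = 961/2381 = 0.4036; after-tax cost = 3.03% × (1 − 32%) = 2.0604%.
WACC = 0.5964 × 5.4820% + 0.4036 × 2.0604% = 4.1010%.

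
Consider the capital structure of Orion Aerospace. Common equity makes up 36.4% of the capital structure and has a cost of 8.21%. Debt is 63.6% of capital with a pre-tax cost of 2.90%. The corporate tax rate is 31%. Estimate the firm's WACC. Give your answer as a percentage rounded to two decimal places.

After-tax cost of debt = 2.9% × (1 − 31%) = 2.0010%.
WACC = 0.364 × 8.2100% + 0.636 × 2.0010% = 4.2611%.

4.26%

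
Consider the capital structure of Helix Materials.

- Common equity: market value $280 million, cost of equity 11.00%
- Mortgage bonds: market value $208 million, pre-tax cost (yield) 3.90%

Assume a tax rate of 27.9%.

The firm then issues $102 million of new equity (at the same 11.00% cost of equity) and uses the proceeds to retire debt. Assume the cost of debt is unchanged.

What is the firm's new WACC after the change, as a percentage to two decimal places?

9.22%

After the change:
Total capital V = 382 + 106 = 488.
Equity: weight = 382/488 = 0.7828; cost = 11%.
Mortgage bonds: weight = 106/488 = 0.2172; after-tax cost = 3.9% × (1 − 27.9%) = 2.8119%.
WACC = 0.7828 × 11.0000% + 0.2172 × 2.8119% = 9.2214%.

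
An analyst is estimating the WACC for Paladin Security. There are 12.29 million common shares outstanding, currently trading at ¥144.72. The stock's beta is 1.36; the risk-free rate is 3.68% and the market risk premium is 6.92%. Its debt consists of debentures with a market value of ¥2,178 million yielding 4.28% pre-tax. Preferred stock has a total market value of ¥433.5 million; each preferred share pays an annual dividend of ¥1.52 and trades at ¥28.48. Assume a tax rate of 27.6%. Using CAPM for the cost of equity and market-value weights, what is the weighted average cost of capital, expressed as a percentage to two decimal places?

Cost of equity via CAPM: Re = 3.68% + 1.36 × 6.92% = 13.0912%.
Cost of preferred: Rp = 1.52 / 28.48 = 5.3371%.
Market value of equity E = 144.72 × 12.29m = 1778.6088m.
Total capital V = 1778.6088 + 433.5 + 2178 = 4390.1088.
Equity: weight = 1778.6088/4390.1088 = 0.4051; cost = 13.0912%.
Preferred: weight = 433.5/4390.1088 = 0.0987; cost = 5.3371%.
Debentures: weight = 2178/4390.1088 = 0.4961; after-tax cost = 4.28% × (1 − 27.6%) = 3.0987%.
WACC = 0.4051 × 13.0912% + 0.0987 × 5.3371% + 0.4961 × 3.0987% = 7.3681%.

7.37%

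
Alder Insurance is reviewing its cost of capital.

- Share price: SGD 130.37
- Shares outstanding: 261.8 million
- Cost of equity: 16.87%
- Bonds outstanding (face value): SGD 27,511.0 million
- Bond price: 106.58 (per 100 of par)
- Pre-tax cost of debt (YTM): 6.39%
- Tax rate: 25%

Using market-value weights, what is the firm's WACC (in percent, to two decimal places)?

Market value of equity E = 130.37 × 261.8m = 34130.866m. Market value of debt D = 27511m × 106.58/100 = 29321.2238m.
Total capital V = 34130.866 + 29321.2238 = 63452.0898.
Equity: weight = 34130.866/63452.0898 = 0.5379; cost = 16.87%.
Bonds outstanding: weight = 29321.2238/63452.0898 = 0.4621; after-tax cost = 6.39% × (1 − 25%) = 4.7925%.
WACC = 0.5379 × 16.8700% + 0.4621 × 4.7925% = 11.2890%.

11.29%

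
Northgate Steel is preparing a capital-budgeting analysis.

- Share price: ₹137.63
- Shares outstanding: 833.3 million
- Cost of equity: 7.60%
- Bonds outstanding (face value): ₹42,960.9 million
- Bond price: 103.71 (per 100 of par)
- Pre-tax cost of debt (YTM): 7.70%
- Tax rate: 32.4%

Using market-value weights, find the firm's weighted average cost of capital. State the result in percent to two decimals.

6.93%

Market value of equity E = 137.63 × 833.3m = 114687.079m. Market value of debt D = 42960.9m × 103.71/100 = 44554.74939m.
Total capital V = 114687.079 + 44554.74939 = 159241.82839.
Equity: weight = 114687.079/159241.82839 = 0.7202; cost = 7.6%.
Bonds outstanding: weight = 44554.74939/159241.82839 = 0.2798; after-tax cost = 7.7% × (1 − 32.4%) = 5.2052%.
WACC = 0.7202 × 7.6000% + 0.2798 × 5.2052% = 6.9300%.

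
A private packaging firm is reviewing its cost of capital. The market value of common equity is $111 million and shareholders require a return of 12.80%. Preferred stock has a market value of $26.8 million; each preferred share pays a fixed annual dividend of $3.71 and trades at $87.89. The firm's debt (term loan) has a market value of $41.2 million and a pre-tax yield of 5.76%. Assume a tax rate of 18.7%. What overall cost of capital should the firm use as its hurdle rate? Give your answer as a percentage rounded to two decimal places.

Cost of preferred: Rp = 3.71 / 87.89 = 4.2212%.
Total capital V = 111 + 26.8 + 41.2 = 179.
Equity: weight = 111/179 = 0.6201; cost = 12.8%.
Preferred: weight = 26.8/179 = 0.1497; cost = 4.2212%.
Term loan: weight = 41.2/179 = 0.2302; after-tax cost = 5.76% × (1 − 18.7%) = 4.6829%.
WACC = 0.6201 × 12.8000% + 0.1497 × 4.2212% + 0.2302 × 4.6829% = 9.6473%.

9.65%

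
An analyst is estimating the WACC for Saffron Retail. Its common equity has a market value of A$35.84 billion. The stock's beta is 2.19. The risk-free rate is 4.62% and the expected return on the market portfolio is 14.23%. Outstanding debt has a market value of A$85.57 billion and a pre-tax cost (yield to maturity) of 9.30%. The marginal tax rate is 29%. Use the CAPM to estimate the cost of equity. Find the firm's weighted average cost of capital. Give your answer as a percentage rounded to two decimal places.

12.23%

Market risk premium = 14.23% − 4.62% = 9.61%.
Cost of equity via CAPM: Re = 4.62% + 2.19 × 9.61% = 25.6659%.
Total capital V = 35.84 + 85.57 = 121.41.
Equity: weight = 35.84/121.41 = 0.2952; cost = 25.6659%.
Debt: weight = 85.57/121.41 = 0.7048; after-tax cost = 9.3% × (1 − 29%) = 6.6030%.
WACC = 0.2952 × 25.6659% + 0.7048 × 6.6030% = 12.2303%.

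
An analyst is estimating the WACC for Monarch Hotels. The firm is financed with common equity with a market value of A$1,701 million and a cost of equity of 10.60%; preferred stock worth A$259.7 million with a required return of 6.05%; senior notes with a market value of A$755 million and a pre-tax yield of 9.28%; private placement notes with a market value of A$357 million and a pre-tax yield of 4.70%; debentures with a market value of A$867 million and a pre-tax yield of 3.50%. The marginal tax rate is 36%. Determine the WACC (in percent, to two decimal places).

6.88%

Total capital V = 1701 + 259.7 + 755 + 357 + 867 = 3939.7.
Equity: weight = 1701/3939.7 = 0.4318; cost = 10.6%.
Preferred: weight = 259.7/3939.7 = 0.0659; cost = 6.05%.
Senior notes: weight = 755/3939.7 = 0.1916; after-tax cost = 9.28% × (1 − 36%) = 5.9392%.
Private placement notes: weight = 357/3939.7 = 0.0906; after-tax cost = 4.7% × (1 − 36%) = 3.0080%.
Debentures: weight = 867/3939.7 = 0.2201; after-tax cost = 3.5% × (1 − 36%) = 2.2400%.
WACC = 0.4318 × 10.6000% + 0.0659 × 6.0500% + 0.1916 × 5.9392% + 0.0906 × 3.0080% + 0.2201 × 2.2400% = 6.8792%.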